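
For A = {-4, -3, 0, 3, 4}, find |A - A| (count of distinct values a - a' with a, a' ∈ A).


A - A = {a - a' : a, a' ∈ A}; |A| = 5.
Bounds: 2|A|-1 ≤ |A - A| ≤ |A|² - |A| + 1, i.e. 9 ≤ |A - A| ≤ 21.
Note: 0 ∈ A - A always (from a - a). The set is symmetric: if d ∈ A - A then -d ∈ A - A.
Enumerate nonzero differences d = a - a' with a > a' (then include -d):
Positive differences: {1, 3, 4, 6, 7, 8}
Full difference set: {0} ∪ (positive diffs) ∪ (negative diffs).
|A - A| = 1 + 2·6 = 13 (matches direct enumeration: 13).

|A - A| = 13


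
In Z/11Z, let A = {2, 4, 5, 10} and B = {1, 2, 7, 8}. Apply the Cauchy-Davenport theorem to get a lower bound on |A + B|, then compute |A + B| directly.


Cauchy-Davenport: |A + B| ≥ min(p, |A| + |B| - 1) for A, B nonempty in Z/pZ.
|A| = 4, |B| = 4, p = 11.
CD lower bound = min(11, 4 + 4 - 1) = min(11, 7) = 7.
Compute A + B mod 11 directly:
a = 2: 2+1=3, 2+2=4, 2+7=9, 2+8=10
a = 4: 4+1=5, 4+2=6, 4+7=0, 4+8=1
a = 5: 5+1=6, 5+2=7, 5+7=1, 5+8=2
a = 10: 10+1=0, 10+2=1, 10+7=6, 10+8=7
A + B = {0, 1, 2, 3, 4, 5, 6, 7, 9, 10}, so |A + B| = 10.
Verify: 10 ≥ 7? Yes ✓.

CD lower bound = 7, actual |A + B| = 10.


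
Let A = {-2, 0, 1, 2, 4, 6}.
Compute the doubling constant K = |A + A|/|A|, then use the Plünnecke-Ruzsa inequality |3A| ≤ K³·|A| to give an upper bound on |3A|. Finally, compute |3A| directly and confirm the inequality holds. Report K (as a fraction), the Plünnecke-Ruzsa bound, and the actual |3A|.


|A| = 6.
Step 1: Compute A + A by enumerating all 36 pairs.
A + A = {-4, -2, -1, 0, 1, 2, 3, 4, 5, 6, 7, 8, 10, 12}, so |A + A| = 14.
Step 2: Doubling constant K = |A + A|/|A| = 14/6 = 14/6 ≈ 2.3333.
Step 3: Plünnecke-Ruzsa gives |3A| ≤ K³·|A| = (2.3333)³ · 6 ≈ 76.2222.
Step 4: Compute 3A = A + A + A directly by enumerating all triples (a,b,c) ∈ A³; |3A| = 22.
Step 5: Check 22 ≤ 76.2222? Yes ✓.

K = 14/6, Plünnecke-Ruzsa bound K³|A| ≈ 76.2222, |3A| = 22, inequality holds.


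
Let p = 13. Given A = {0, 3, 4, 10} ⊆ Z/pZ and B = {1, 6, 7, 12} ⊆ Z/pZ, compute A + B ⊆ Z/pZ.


Work in Z/13Z: reduce every sum a + b modulo 13.
Enumerate all 16 pairs:
a = 0: 0+1=1, 0+6=6, 0+7=7, 0+12=12
a = 3: 3+1=4, 3+6=9, 3+7=10, 3+12=2
a = 4: 4+1=5, 4+6=10, 4+7=11, 4+12=3
a = 10: 10+1=11, 10+6=3, 10+7=4, 10+12=9
Distinct residues collected: {1, 2, 3, 4, 5, 6, 7, 9, 10, 11, 12}
|A + B| = 11 (out of 13 total residues).

A + B = {1, 2, 3, 4, 5, 6, 7, 9, 10, 11, 12}


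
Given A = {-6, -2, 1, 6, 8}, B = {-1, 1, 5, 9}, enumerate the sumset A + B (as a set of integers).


A + B = {a + b : a ∈ A, b ∈ B}.
Enumerate all |A|·|B| = 5·4 = 20 pairs (a, b) and collect distinct sums.
a = -6: -6+-1=-7, -6+1=-5, -6+5=-1, -6+9=3
a = -2: -2+-1=-3, -2+1=-1, -2+5=3, -2+9=7
a = 1: 1+-1=0, 1+1=2, 1+5=6, 1+9=10
a = 6: 6+-1=5, 6+1=7, 6+5=11, 6+9=15
a = 8: 8+-1=7, 8+1=9, 8+5=13, 8+9=17
Collecting distinct sums: A + B = {-7, -5, -3, -1, 0, 2, 3, 5, 6, 7, 9, 10, 11, 13, 15, 17}
|A + B| = 16

A + B = {-7, -5, -3, -1, 0, 2, 3, 5, 6, 7, 9, 10, 11, 13, 15, 17}


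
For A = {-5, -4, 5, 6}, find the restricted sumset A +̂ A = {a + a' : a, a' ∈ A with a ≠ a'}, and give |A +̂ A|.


Restricted sumset: A +̂ A = {a + a' : a ∈ A, a' ∈ A, a ≠ a'}.
Equivalently, take A + A and drop any sum 2a that is achievable ONLY as a + a for a ∈ A (i.e. sums representable only with equal summands).
Enumerate pairs (a, a') with a < a' (symmetric, so each unordered pair gives one sum; this covers all a ≠ a'):
  -5 + -4 = -9
  -5 + 5 = 0
  -5 + 6 = 1
  -4 + 5 = 1
  -4 + 6 = 2
  5 + 6 = 11
Collected distinct sums: {-9, 0, 1, 2, 11}
|A +̂ A| = 5
(Reference bound: |A +̂ A| ≥ 2|A| - 3 for |A| ≥ 2, with |A| = 4 giving ≥ 5.)

|A +̂ A| = 5


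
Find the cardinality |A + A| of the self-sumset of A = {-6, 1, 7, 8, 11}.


A + A = {a + a' : a, a' ∈ A}; |A| = 5.
General bounds: 2|A| - 1 ≤ |A + A| ≤ |A|(|A|+1)/2, i.e. 9 ≤ |A + A| ≤ 15.
Lower bound 2|A|-1 is attained iff A is an arithmetic progression.
Enumerate sums a + a' for a ≤ a' (symmetric, so this suffices):
a = -6: -6+-6=-12, -6+1=-5, -6+7=1, -6+8=2, -6+11=5
a = 1: 1+1=2, 1+7=8, 1+8=9, 1+11=12
a = 7: 7+7=14, 7+8=15, 7+11=18
a = 8: 8+8=16, 8+11=19
a = 11: 11+11=22
Distinct sums: {-12, -5, 1, 2, 5, 8, 9, 12, 14, 15, 16, 18, 19, 22}
|A + A| = 14

|A + A| = 14


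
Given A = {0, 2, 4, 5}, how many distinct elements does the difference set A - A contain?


A - A = {a - a' : a, a' ∈ A}; |A| = 4.
Bounds: 2|A|-1 ≤ |A - A| ≤ |A|² - |A| + 1, i.e. 7 ≤ |A - A| ≤ 13.
Note: 0 ∈ A - A always (from a - a). The set is symmetric: if d ∈ A - A then -d ∈ A - A.
Enumerate nonzero differences d = a - a' with a > a' (then include -d):
Positive differences: {1, 2, 3, 4, 5}
Full difference set: {0} ∪ (positive diffs) ∪ (negative diffs).
|A - A| = 1 + 2·5 = 11 (matches direct enumeration: 11).

|A - A| = 11


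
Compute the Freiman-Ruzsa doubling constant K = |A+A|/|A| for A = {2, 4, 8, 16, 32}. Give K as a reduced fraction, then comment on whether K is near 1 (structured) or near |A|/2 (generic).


|A| = 5.
Compute A + A by enumerating all 25 pairs.
A + A = {4, 6, 8, 10, 12, 16, 18, 20, 24, 32, 34, 36, 40, 48, 64}, so |A + A| = 15.
K = |A + A| / |A| = 15/5 = 3/1 ≈ 3.0000.
Reference: AP of size 5 gives K = 9/5 ≈ 1.8000; a fully generic set of size 5 gives K ≈ 3.0000.

|A| = 5, |A + A| = 15, K = 15/5 = 3/1.


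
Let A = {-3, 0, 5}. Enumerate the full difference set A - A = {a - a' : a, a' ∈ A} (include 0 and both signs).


A - A = {a - a' : a, a' ∈ A}.
Compute a - a' for each ordered pair (a, a'):
a = -3: -3--3=0, -3-0=-3, -3-5=-8
a = 0: 0--3=3, 0-0=0, 0-5=-5
a = 5: 5--3=8, 5-0=5, 5-5=0
Collecting distinct values (and noting 0 appears from a-a):
A - A = {-8, -5, -3, 0, 3, 5, 8}
|A - A| = 7

A - A = {-8, -5, -3, 0, 3, 5, 8}


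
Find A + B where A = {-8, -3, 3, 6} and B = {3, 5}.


A + B = {a + b : a ∈ A, b ∈ B}.
Enumerate all |A|·|B| = 4·2 = 8 pairs (a, b) and collect distinct sums.
a = -8: -8+3=-5, -8+5=-3
a = -3: -3+3=0, -3+5=2
a = 3: 3+3=6, 3+5=8
a = 6: 6+3=9, 6+5=11
Collecting distinct sums: A + B = {-5, -3, 0, 2, 6, 8, 9, 11}
|A + B| = 8

A + B = {-5, -3, 0, 2, 6, 8, 9, 11}


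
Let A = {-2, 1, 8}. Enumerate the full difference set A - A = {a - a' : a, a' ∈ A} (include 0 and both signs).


A - A = {a - a' : a, a' ∈ A}.
Compute a - a' for each ordered pair (a, a'):
a = -2: -2--2=0, -2-1=-3, -2-8=-10
a = 1: 1--2=3, 1-1=0, 1-8=-7
a = 8: 8--2=10, 8-1=7, 8-8=0
Collecting distinct values (and noting 0 appears from a-a):
A - A = {-10, -7, -3, 0, 3, 7, 10}
|A - A| = 7

A - A = {-10, -7, -3, 0, 3, 7, 10}


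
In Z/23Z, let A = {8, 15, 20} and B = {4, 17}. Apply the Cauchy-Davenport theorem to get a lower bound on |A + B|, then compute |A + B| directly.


Cauchy-Davenport: |A + B| ≥ min(p, |A| + |B| - 1) for A, B nonempty in Z/pZ.
|A| = 3, |B| = 2, p = 23.
CD lower bound = min(23, 3 + 2 - 1) = min(23, 4) = 4.
Compute A + B mod 23 directly:
a = 8: 8+4=12, 8+17=2
a = 15: 15+4=19, 15+17=9
a = 20: 20+4=1, 20+17=14
A + B = {1, 2, 9, 12, 14, 19}, so |A + B| = 6.
Verify: 6 ≥ 4? Yes ✓.

CD lower bound = 4, actual |A + B| = 6.


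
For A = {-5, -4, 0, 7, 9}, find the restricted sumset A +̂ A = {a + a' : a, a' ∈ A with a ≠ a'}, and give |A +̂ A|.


Restricted sumset: A +̂ A = {a + a' : a ∈ A, a' ∈ A, a ≠ a'}.
Equivalently, take A + A and drop any sum 2a that is achievable ONLY as a + a for a ∈ A (i.e. sums representable only with equal summands).
Enumerate pairs (a, a') with a < a' (symmetric, so each unordered pair gives one sum; this covers all a ≠ a'):
  -5 + -4 = -9
  -5 + 0 = -5
  -5 + 7 = 2
  -5 + 9 = 4
  -4 + 0 = -4
  -4 + 7 = 3
  -4 + 9 = 5
  0 + 7 = 7
  0 + 9 = 9
  7 + 9 = 16
Collected distinct sums: {-9, -5, -4, 2, 3, 4, 5, 7, 9, 16}
|A +̂ A| = 10
(Reference bound: |A +̂ A| ≥ 2|A| - 3 for |A| ≥ 2, with |A| = 5 giving ≥ 7.)

|A +̂ A| = 10


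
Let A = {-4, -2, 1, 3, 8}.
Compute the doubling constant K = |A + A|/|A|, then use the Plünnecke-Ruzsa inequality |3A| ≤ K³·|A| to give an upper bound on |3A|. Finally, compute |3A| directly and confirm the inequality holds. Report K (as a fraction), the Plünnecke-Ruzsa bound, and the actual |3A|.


|A| = 5.
Step 1: Compute A + A by enumerating all 25 pairs.
A + A = {-8, -6, -4, -3, -1, 1, 2, 4, 6, 9, 11, 16}, so |A + A| = 12.
Step 2: Doubling constant K = |A + A|/|A| = 12/5 = 12/5 ≈ 2.4000.
Step 3: Plünnecke-Ruzsa gives |3A| ≤ K³·|A| = (2.4000)³ · 5 ≈ 69.1200.
Step 4: Compute 3A = A + A + A directly by enumerating all triples (a,b,c) ∈ A³; |3A| = 22.
Step 5: Check 22 ≤ 69.1200? Yes ✓.

K = 12/5, Plünnecke-Ruzsa bound K³|A| ≈ 69.1200, |3A| = 22, inequality holds.


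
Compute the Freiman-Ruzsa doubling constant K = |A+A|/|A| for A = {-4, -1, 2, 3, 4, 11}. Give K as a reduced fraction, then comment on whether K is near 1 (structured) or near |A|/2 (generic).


|A| = 6.
Compute A + A by enumerating all 36 pairs.
A + A = {-8, -5, -2, -1, 0, 1, 2, 3, 4, 5, 6, 7, 8, 10, 13, 14, 15, 22}, so |A + A| = 18.
K = |A + A| / |A| = 18/6 = 3/1 ≈ 3.0000.
Reference: AP of size 6 gives K = 11/6 ≈ 1.8333; a fully generic set of size 6 gives K ≈ 3.5000.

|A| = 6, |A + A| = 18, K = 18/6 = 3/1.


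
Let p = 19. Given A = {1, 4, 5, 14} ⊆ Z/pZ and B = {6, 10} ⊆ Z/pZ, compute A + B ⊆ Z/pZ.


Work in Z/19Z: reduce every sum a + b modulo 19.
Enumerate all 8 pairs:
a = 1: 1+6=7, 1+10=11
a = 4: 4+6=10, 4+10=14
a = 5: 5+6=11, 5+10=15
a = 14: 14+6=1, 14+10=5
Distinct residues collected: {1, 5, 7, 10, 11, 14, 15}
|A + B| = 7 (out of 19 total residues).

A + B = {1, 5, 7, 10, 11, 14, 15}


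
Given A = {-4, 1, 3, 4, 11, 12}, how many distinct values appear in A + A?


A + A = {a + a' : a, a' ∈ A}; |A| = 6.
General bounds: 2|A| - 1 ≤ |A + A| ≤ |A|(|A|+1)/2, i.e. 11 ≤ |A + A| ≤ 21.
Lower bound 2|A|-1 is attained iff A is an arithmetic progression.
Enumerate sums a + a' for a ≤ a' (symmetric, so this suffices):
a = -4: -4+-4=-8, -4+1=-3, -4+3=-1, -4+4=0, -4+11=7, -4+12=8
a = 1: 1+1=2, 1+3=4, 1+4=5, 1+11=12, 1+12=13
a = 3: 3+3=6, 3+4=7, 3+11=14, 3+12=15
a = 4: 4+4=8, 4+11=15, 4+12=16
a = 11: 11+11=22, 11+12=23
a = 12: 12+12=24
Distinct sums: {-8, -3, -1, 0, 2, 4, 5, 6, 7, 8, 12, 13, 14, 15, 16, 22, 23, 24}
|A + A| = 18

|A + A| = 18


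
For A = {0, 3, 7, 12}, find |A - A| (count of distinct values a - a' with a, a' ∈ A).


A - A = {a - a' : a, a' ∈ A}; |A| = 4.
Bounds: 2|A|-1 ≤ |A - A| ≤ |A|² - |A| + 1, i.e. 7 ≤ |A - A| ≤ 13.
Note: 0 ∈ A - A always (from a - a). The set is symmetric: if d ∈ A - A then -d ∈ A - A.
Enumerate nonzero differences d = a - a' with a > a' (then include -d):
Positive differences: {3, 4, 5, 7, 9, 12}
Full difference set: {0} ∪ (positive diffs) ∪ (negative diffs).
|A - A| = 1 + 2·6 = 13 (matches direct enumeration: 13).

|A - A| = 13


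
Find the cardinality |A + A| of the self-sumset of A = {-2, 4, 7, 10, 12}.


A + A = {a + a' : a, a' ∈ A}; |A| = 5.
General bounds: 2|A| - 1 ≤ |A + A| ≤ |A|(|A|+1)/2, i.e. 9 ≤ |A + A| ≤ 15.
Lower bound 2|A|-1 is attained iff A is an arithmetic progression.
Enumerate sums a + a' for a ≤ a' (symmetric, so this suffices):
a = -2: -2+-2=-4, -2+4=2, -2+7=5, -2+10=8, -2+12=10
a = 4: 4+4=8, 4+7=11, 4+10=14, 4+12=16
a = 7: 7+7=14, 7+10=17, 7+12=19
a = 10: 10+10=20, 10+12=22
a = 12: 12+12=24
Distinct sums: {-4, 2, 5, 8, 10, 11, 14, 16, 17, 19, 20, 22, 24}
|A + A| = 13

|A + A| = 13


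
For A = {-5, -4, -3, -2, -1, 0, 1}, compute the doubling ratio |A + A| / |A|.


|A| = 7.
Compute A + A by enumerating all 49 pairs.
A + A = {-10, -9, -8, -7, -6, -5, -4, -3, -2, -1, 0, 1, 2}, so |A + A| = 13.
K = |A + A| / |A| = 13/7 (already in lowest terms) ≈ 1.8571.
Reference: AP of size 7 gives K = 13/7 ≈ 1.8571; a fully generic set of size 7 gives K ≈ 4.0000.

|A| = 7, |A + A| = 13, K = 13/7.


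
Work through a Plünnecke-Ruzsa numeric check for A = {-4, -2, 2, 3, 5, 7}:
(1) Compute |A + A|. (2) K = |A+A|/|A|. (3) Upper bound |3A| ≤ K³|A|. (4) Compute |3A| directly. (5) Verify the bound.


|A| = 6.
Step 1: Compute A + A by enumerating all 36 pairs.
A + A = {-8, -6, -4, -2, -1, 0, 1, 3, 4, 5, 6, 7, 8, 9, 10, 12, 14}, so |A + A| = 17.
Step 2: Doubling constant K = |A + A|/|A| = 17/6 = 17/6 ≈ 2.8333.
Step 3: Plünnecke-Ruzsa gives |3A| ≤ K³·|A| = (2.8333)³ · 6 ≈ 136.4722.
Step 4: Compute 3A = A + A + A directly by enumerating all triples (a,b,c) ∈ A³; |3A| = 29.
Step 5: Check 29 ≤ 136.4722? Yes ✓.

K = 17/6, Plünnecke-Ruzsa bound K³|A| ≈ 136.4722, |3A| = 29, inequality holds.


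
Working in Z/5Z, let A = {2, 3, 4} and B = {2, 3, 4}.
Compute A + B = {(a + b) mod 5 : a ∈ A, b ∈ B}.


Work in Z/5Z: reduce every sum a + b modulo 5.
Enumerate all 9 pairs:
a = 2: 2+2=4, 2+3=0, 2+4=1
a = 3: 3+2=0, 3+3=1, 3+4=2
a = 4: 4+2=1, 4+3=2, 4+4=3
Distinct residues collected: {0, 1, 2, 3, 4}
|A + B| = 5 (out of 5 total residues).

A + B = {0, 1, 2, 3, 4}


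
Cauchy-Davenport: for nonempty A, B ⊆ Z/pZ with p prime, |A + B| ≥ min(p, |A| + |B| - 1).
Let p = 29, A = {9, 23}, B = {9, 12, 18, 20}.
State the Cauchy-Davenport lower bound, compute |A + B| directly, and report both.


Cauchy-Davenport: |A + B| ≥ min(p, |A| + |B| - 1) for A, B nonempty in Z/pZ.
|A| = 2, |B| = 4, p = 29.
CD lower bound = min(29, 2 + 4 - 1) = min(29, 5) = 5.
Compute A + B mod 29 directly:
a = 9: 9+9=18, 9+12=21, 9+18=27, 9+20=0
a = 23: 23+9=3, 23+12=6, 23+18=12, 23+20=14
A + B = {0, 3, 6, 12, 14, 18, 21, 27}, so |A + B| = 8.
Verify: 8 ≥ 5? Yes ✓.

CD lower bound = 5, actual |A + B| = 8.


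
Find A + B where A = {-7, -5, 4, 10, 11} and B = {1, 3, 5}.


A + B = {a + b : a ∈ A, b ∈ B}.
Enumerate all |A|·|B| = 5·3 = 15 pairs (a, b) and collect distinct sums.
a = -7: -7+1=-6, -7+3=-4, -7+5=-2
a = -5: -5+1=-4, -5+3=-2, -5+5=0
a = 4: 4+1=5, 4+3=7, 4+5=9
a = 10: 10+1=11, 10+3=13, 10+5=15
a = 11: 11+1=12, 11+3=14, 11+5=16
Collecting distinct sums: A + B = {-6, -4, -2, 0, 5, 7, 9, 11, 12, 13, 14, 15, 16}
|A + B| = 13

A + B = {-6, -4, -2, 0, 5, 7, 9, 11, 12, 13, 14, 15, 16}


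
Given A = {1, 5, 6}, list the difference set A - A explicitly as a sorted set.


A - A = {a - a' : a, a' ∈ A}.
Compute a - a' for each ordered pair (a, a'):
a = 1: 1-1=0, 1-5=-4, 1-6=-5
a = 5: 5-1=4, 5-5=0, 5-6=-1
a = 6: 6-1=5, 6-5=1, 6-6=0
Collecting distinct values (and noting 0 appears from a-a):
A - A = {-5, -4, -1, 0, 1, 4, 5}
|A - A| = 7

A - A = {-5, -4, -1, 0, 1, 4, 5}


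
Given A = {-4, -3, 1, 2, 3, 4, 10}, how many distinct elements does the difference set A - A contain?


A - A = {a - a' : a, a' ∈ A}; |A| = 7.
Bounds: 2|A|-1 ≤ |A - A| ≤ |A|² - |A| + 1, i.e. 13 ≤ |A - A| ≤ 43.
Note: 0 ∈ A - A always (from a - a). The set is symmetric: if d ∈ A - A then -d ∈ A - A.
Enumerate nonzero differences d = a - a' with a > a' (then include -d):
Positive differences: {1, 2, 3, 4, 5, 6, 7, 8, 9, 13, 14}
Full difference set: {0} ∪ (positive diffs) ∪ (negative diffs).
|A - A| = 1 + 2·11 = 23 (matches direct enumeration: 23).

|A - A| = 23


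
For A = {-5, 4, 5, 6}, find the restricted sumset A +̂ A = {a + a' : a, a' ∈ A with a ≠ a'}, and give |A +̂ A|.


Restricted sumset: A +̂ A = {a + a' : a ∈ A, a' ∈ A, a ≠ a'}.
Equivalently, take A + A and drop any sum 2a that is achievable ONLY as a + a for a ∈ A (i.e. sums representable only with equal summands).
Enumerate pairs (a, a') with a < a' (symmetric, so each unordered pair gives one sum; this covers all a ≠ a'):
  -5 + 4 = -1
  -5 + 5 = 0
  -5 + 6 = 1
  4 + 5 = 9
  4 + 6 = 10
  5 + 6 = 11
Collected distinct sums: {-1, 0, 1, 9, 10, 11}
|A +̂ A| = 6
(Reference bound: |A +̂ A| ≥ 2|A| - 3 for |A| ≥ 2, with |A| = 4 giving ≥ 5.)

|A +̂ A| = 6


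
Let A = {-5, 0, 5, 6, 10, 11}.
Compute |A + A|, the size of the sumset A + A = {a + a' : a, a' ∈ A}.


A + A = {a + a' : a, a' ∈ A}; |A| = 6.
General bounds: 2|A| - 1 ≤ |A + A| ≤ |A|(|A|+1)/2, i.e. 11 ≤ |A + A| ≤ 21.
Lower bound 2|A|-1 is attained iff A is an arithmetic progression.
Enumerate sums a + a' for a ≤ a' (symmetric, so this suffices):
a = -5: -5+-5=-10, -5+0=-5, -5+5=0, -5+6=1, -5+10=5, -5+11=6
a = 0: 0+0=0, 0+5=5, 0+6=6, 0+10=10, 0+11=11
a = 5: 5+5=10, 5+6=11, 5+10=15, 5+11=16
a = 6: 6+6=12, 6+10=16, 6+11=17
a = 10: 10+10=20, 10+11=21
a = 11: 11+11=22
Distinct sums: {-10, -5, 0, 1, 5, 6, 10, 11, 12, 15, 16, 17, 20, 21, 22}
|A + A| = 15

|A + A| = 15


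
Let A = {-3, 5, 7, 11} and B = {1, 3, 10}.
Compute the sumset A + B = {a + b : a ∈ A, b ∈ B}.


A + B = {a + b : a ∈ A, b ∈ B}.
Enumerate all |A|·|B| = 4·3 = 12 pairs (a, b) and collect distinct sums.
a = -3: -3+1=-2, -3+3=0, -3+10=7
a = 5: 5+1=6, 5+3=8, 5+10=15
a = 7: 7+1=8, 7+3=10, 7+10=17
a = 11: 11+1=12, 11+3=14, 11+10=21
Collecting distinct sums: A + B = {-2, 0, 6, 7, 8, 10, 12, 14, 15, 17, 21}
|A + B| = 11

A + B = {-2, 0, 6, 7, 8, 10, 12, 14, 15, 17, 21}


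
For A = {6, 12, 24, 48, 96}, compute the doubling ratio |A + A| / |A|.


|A| = 5.
Compute A + A by enumerating all 25 pairs.
A + A = {12, 18, 24, 30, 36, 48, 54, 60, 72, 96, 102, 108, 120, 144, 192}, so |A + A| = 15.
K = |A + A| / |A| = 15/5 = 3/1 ≈ 3.0000.
Reference: AP of size 5 gives K = 9/5 ≈ 1.8000; a fully generic set of size 5 gives K ≈ 3.0000.

|A| = 5, |A + A| = 15, K = 15/5 = 3/1.


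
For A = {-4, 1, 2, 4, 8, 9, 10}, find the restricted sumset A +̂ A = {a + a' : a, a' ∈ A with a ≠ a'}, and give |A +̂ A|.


Restricted sumset: A +̂ A = {a + a' : a ∈ A, a' ∈ A, a ≠ a'}.
Equivalently, take A + A and drop any sum 2a that is achievable ONLY as a + a for a ∈ A (i.e. sums representable only with equal summands).
Enumerate pairs (a, a') with a < a' (symmetric, so each unordered pair gives one sum; this covers all a ≠ a'):
  -4 + 1 = -3
  -4 + 2 = -2
  -4 + 4 = 0
  -4 + 8 = 4
  -4 + 9 = 5
  -4 + 10 = 6
  1 + 2 = 3
  1 + 4 = 5
  1 + 8 = 9
  1 + 9 = 10
  1 + 10 = 11
  2 + 4 = 6
  2 + 8 = 10
  2 + 9 = 11
  2 + 10 = 12
  4 + 8 = 12
  4 + 9 = 13
  4 + 10 = 14
  8 + 9 = 17
  8 + 10 = 18
  9 + 10 = 19
Collected distinct sums: {-3, -2, 0, 3, 4, 5, 6, 9, 10, 11, 12, 13, 14, 17, 18, 19}
|A +̂ A| = 16
(Reference bound: |A +̂ A| ≥ 2|A| - 3 for |A| ≥ 2, with |A| = 7 giving ≥ 11.)

|A +̂ A| = 16


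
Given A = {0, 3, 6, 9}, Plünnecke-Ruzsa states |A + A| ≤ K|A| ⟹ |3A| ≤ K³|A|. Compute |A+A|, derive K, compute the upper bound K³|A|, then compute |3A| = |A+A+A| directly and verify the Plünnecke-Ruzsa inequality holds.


|A| = 4.
Step 1: Compute A + A by enumerating all 16 pairs.
A + A = {0, 3, 6, 9, 12, 15, 18}, so |A + A| = 7.
Step 2: Doubling constant K = |A + A|/|A| = 7/4 = 7/4 ≈ 1.7500.
Step 3: Plünnecke-Ruzsa gives |3A| ≤ K³·|A| = (1.7500)³ · 4 ≈ 21.4375.
Step 4: Compute 3A = A + A + A directly by enumerating all triples (a,b,c) ∈ A³; |3A| = 10.
Step 5: Check 10 ≤ 21.4375? Yes ✓.

K = 7/4, Plünnecke-Ruzsa bound K³|A| ≈ 21.4375, |3A| = 10, inequality holds.


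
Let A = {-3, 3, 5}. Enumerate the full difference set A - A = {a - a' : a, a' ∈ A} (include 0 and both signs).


A - A = {a - a' : a, a' ∈ A}.
Compute a - a' for each ordered pair (a, a'):
a = -3: -3--3=0, -3-3=-6, -3-5=-8
a = 3: 3--3=6, 3-3=0, 3-5=-2
a = 5: 5--3=8, 5-3=2, 5-5=0
Collecting distinct values (and noting 0 appears from a-a):
A - A = {-8, -6, -2, 0, 2, 6, 8}
|A - A| = 7

A - A = {-8, -6, -2, 0, 2, 6, 8}


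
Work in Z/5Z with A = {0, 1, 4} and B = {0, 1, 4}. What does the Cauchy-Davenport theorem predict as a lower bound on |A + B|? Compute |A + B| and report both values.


Cauchy-Davenport: |A + B| ≥ min(p, |A| + |B| - 1) for A, B nonempty in Z/pZ.
|A| = 3, |B| = 3, p = 5.
CD lower bound = min(5, 3 + 3 - 1) = min(5, 5) = 5.
Compute A + B mod 5 directly:
a = 0: 0+0=0, 0+1=1, 0+4=4
a = 1: 1+0=1, 1+1=2, 1+4=0
a = 4: 4+0=4, 4+1=0, 4+4=3
A + B = {0, 1, 2, 3, 4}, so |A + B| = 5.
Verify: 5 ≥ 5? Yes ✓.

CD lower bound = 5, actual |A + B| = 5.


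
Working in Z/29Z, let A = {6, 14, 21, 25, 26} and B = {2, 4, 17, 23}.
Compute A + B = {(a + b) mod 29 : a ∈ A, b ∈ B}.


Work in Z/29Z: reduce every sum a + b modulo 29.
Enumerate all 20 pairs:
a = 6: 6+2=8, 6+4=10, 6+17=23, 6+23=0
a = 14: 14+2=16, 14+4=18, 14+17=2, 14+23=8
a = 21: 21+2=23, 21+4=25, 21+17=9, 21+23=15
a = 25: 25+2=27, 25+4=0, 25+17=13, 25+23=19
a = 26: 26+2=28, 26+4=1, 26+17=14, 26+23=20
Distinct residues collected: {0, 1, 2, 8, 9, 10, 13, 14, 15, 16, 18, 19, 20, 23, 25, 27, 28}
|A + B| = 17 (out of 29 total residues).

A + B = {0, 1, 2, 8, 9, 10, 13, 14, 15, 16, 18, 19, 20, 23, 25, 27, 28}


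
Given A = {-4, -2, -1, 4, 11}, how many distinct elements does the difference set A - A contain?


A - A = {a - a' : a, a' ∈ A}; |A| = 5.
Bounds: 2|A|-1 ≤ |A - A| ≤ |A|² - |A| + 1, i.e. 9 ≤ |A - A| ≤ 21.
Note: 0 ∈ A - A always (from a - a). The set is symmetric: if d ∈ A - A then -d ∈ A - A.
Enumerate nonzero differences d = a - a' with a > a' (then include -d):
Positive differences: {1, 2, 3, 5, 6, 7, 8, 12, 13, 15}
Full difference set: {0} ∪ (positive diffs) ∪ (negative diffs).
|A - A| = 1 + 2·10 = 21 (matches direct enumeration: 21).

|A - A| = 21


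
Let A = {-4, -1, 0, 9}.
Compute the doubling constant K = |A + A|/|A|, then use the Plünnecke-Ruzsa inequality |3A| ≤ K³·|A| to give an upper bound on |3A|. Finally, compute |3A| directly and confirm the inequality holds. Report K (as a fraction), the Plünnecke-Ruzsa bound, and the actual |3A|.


|A| = 4.
Step 1: Compute A + A by enumerating all 16 pairs.
A + A = {-8, -5, -4, -2, -1, 0, 5, 8, 9, 18}, so |A + A| = 10.
Step 2: Doubling constant K = |A + A|/|A| = 10/4 = 10/4 ≈ 2.5000.
Step 3: Plünnecke-Ruzsa gives |3A| ≤ K³·|A| = (2.5000)³ · 4 ≈ 62.5000.
Step 4: Compute 3A = A + A + A directly by enumerating all triples (a,b,c) ∈ A³; |3A| = 20.
Step 5: Check 20 ≤ 62.5000? Yes ✓.

K = 10/4, Plünnecke-Ruzsa bound K³|A| ≈ 62.5000, |3A| = 20, inequality holds.


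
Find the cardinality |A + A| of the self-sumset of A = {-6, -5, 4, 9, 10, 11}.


A + A = {a + a' : a, a' ∈ A}; |A| = 6.
General bounds: 2|A| - 1 ≤ |A + A| ≤ |A|(|A|+1)/2, i.e. 11 ≤ |A + A| ≤ 21.
Lower bound 2|A|-1 is attained iff A is an arithmetic progression.
Enumerate sums a + a' for a ≤ a' (symmetric, so this suffices):
a = -6: -6+-6=-12, -6+-5=-11, -6+4=-2, -6+9=3, -6+10=4, -6+11=5
a = -5: -5+-5=-10, -5+4=-1, -5+9=4, -5+10=5, -5+11=6
a = 4: 4+4=8, 4+9=13, 4+10=14, 4+11=15
a = 9: 9+9=18, 9+10=19, 9+11=20
a = 10: 10+10=20, 10+11=21
a = 11: 11+11=22
Distinct sums: {-12, -11, -10, -2, -1, 3, 4, 5, 6, 8, 13, 14, 15, 18, 19, 20, 21, 22}
|A + A| = 18

|A + A| = 18


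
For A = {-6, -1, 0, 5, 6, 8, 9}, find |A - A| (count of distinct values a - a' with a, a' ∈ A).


A - A = {a - a' : a, a' ∈ A}; |A| = 7.
Bounds: 2|A|-1 ≤ |A - A| ≤ |A|² - |A| + 1, i.e. 13 ≤ |A - A| ≤ 43.
Note: 0 ∈ A - A always (from a - a). The set is symmetric: if d ∈ A - A then -d ∈ A - A.
Enumerate nonzero differences d = a - a' with a > a' (then include -d):
Positive differences: {1, 2, 3, 4, 5, 6, 7, 8, 9, 10, 11, 12, 14, 15}
Full difference set: {0} ∪ (positive diffs) ∪ (negative diffs).
|A - A| = 1 + 2·14 = 29 (matches direct enumeration: 29).

|A - A| = 29


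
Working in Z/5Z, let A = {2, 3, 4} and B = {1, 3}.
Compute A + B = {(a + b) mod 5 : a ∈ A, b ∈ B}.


Work in Z/5Z: reduce every sum a + b modulo 5.
Enumerate all 6 pairs:
a = 2: 2+1=3, 2+3=0
a = 3: 3+1=4, 3+3=1
a = 4: 4+1=0, 4+3=2
Distinct residues collected: {0, 1, 2, 3, 4}
|A + B| = 5 (out of 5 total residues).

A + B = {0, 1, 2, 3, 4}


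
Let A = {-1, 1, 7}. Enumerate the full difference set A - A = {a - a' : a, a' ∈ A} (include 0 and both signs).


A - A = {a - a' : a, a' ∈ A}.
Compute a - a' for each ordered pair (a, a'):
a = -1: -1--1=0, -1-1=-2, -1-7=-8
a = 1: 1--1=2, 1-1=0, 1-7=-6
a = 7: 7--1=8, 7-1=6, 7-7=0
Collecting distinct values (and noting 0 appears from a-a):
A - A = {-8, -6, -2, 0, 2, 6, 8}
|A - A| = 7

A - A = {-8, -6, -2, 0, 2, 6, 8}


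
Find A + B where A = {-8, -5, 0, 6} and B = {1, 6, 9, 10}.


A + B = {a + b : a ∈ A, b ∈ B}.
Enumerate all |A|·|B| = 4·4 = 16 pairs (a, b) and collect distinct sums.
a = -8: -8+1=-7, -8+6=-2, -8+9=1, -8+10=2
a = -5: -5+1=-4, -5+6=1, -5+9=4, -5+10=5
a = 0: 0+1=1, 0+6=6, 0+9=9, 0+10=10
a = 6: 6+1=7, 6+6=12, 6+9=15, 6+10=16
Collecting distinct sums: A + B = {-7, -4, -2, 1, 2, 4, 5, 6, 7, 9, 10, 12, 15, 16}
|A + B| = 14

A + B = {-7, -4, -2, 1, 2, 4, 5, 6, 7, 9, 10, 12, 15, 16}


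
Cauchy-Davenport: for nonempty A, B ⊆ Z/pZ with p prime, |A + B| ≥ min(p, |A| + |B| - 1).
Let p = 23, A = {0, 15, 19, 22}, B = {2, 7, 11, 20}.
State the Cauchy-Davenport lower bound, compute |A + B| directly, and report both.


Cauchy-Davenport: |A + B| ≥ min(p, |A| + |B| - 1) for A, B nonempty in Z/pZ.
|A| = 4, |B| = 4, p = 23.
CD lower bound = min(23, 4 + 4 - 1) = min(23, 7) = 7.
Compute A + B mod 23 directly:
a = 0: 0+2=2, 0+7=7, 0+11=11, 0+20=20
a = 15: 15+2=17, 15+7=22, 15+11=3, 15+20=12
a = 19: 19+2=21, 19+7=3, 19+11=7, 19+20=16
a = 22: 22+2=1, 22+7=6, 22+11=10, 22+20=19
A + B = {1, 2, 3, 6, 7, 10, 11, 12, 16, 17, 19, 20, 21, 22}, so |A + B| = 14.
Verify: 14 ≥ 7? Yes ✓.

CD lower bound = 7, actual |A + B| = 14.


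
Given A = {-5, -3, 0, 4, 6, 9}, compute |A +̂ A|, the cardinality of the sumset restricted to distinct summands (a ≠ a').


Restricted sumset: A +̂ A = {a + a' : a ∈ A, a' ∈ A, a ≠ a'}.
Equivalently, take A + A and drop any sum 2a that is achievable ONLY as a + a for a ∈ A (i.e. sums representable only with equal summands).
Enumerate pairs (a, a') with a < a' (symmetric, so each unordered pair gives one sum; this covers all a ≠ a'):
  -5 + -3 = -8
  -5 + 0 = -5
  -5 + 4 = -1
  -5 + 6 = 1
  -5 + 9 = 4
  -3 + 0 = -3
  -3 + 4 = 1
  -3 + 6 = 3
  -3 + 9 = 6
  0 + 4 = 4
  0 + 6 = 6
  0 + 9 = 9
  4 + 6 = 10
  4 + 9 = 13
  6 + 9 = 15
Collected distinct sums: {-8, -5, -3, -1, 1, 3, 4, 6, 9, 10, 13, 15}
|A +̂ A| = 12
(Reference bound: |A +̂ A| ≥ 2|A| - 3 for |A| ≥ 2, with |A| = 6 giving ≥ 9.)

|A +̂ A| = 12


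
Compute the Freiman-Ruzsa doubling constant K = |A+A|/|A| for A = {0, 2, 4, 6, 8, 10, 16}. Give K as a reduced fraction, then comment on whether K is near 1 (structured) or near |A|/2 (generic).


|A| = 7.
Compute A + A by enumerating all 49 pairs.
A + A = {0, 2, 4, 6, 8, 10, 12, 14, 16, 18, 20, 22, 24, 26, 32}, so |A + A| = 15.
K = |A + A| / |A| = 15/7 (already in lowest terms) ≈ 2.1429.
Reference: AP of size 7 gives K = 13/7 ≈ 1.8571; a fully generic set of size 7 gives K ≈ 4.0000.

|A| = 7, |A + A| = 15, K = 15/7.


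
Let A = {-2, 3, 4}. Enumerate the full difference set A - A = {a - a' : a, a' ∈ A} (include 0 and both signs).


A - A = {a - a' : a, a' ∈ A}.
Compute a - a' for each ordered pair (a, a'):
a = -2: -2--2=0, -2-3=-5, -2-4=-6
a = 3: 3--2=5, 3-3=0, 3-4=-1
a = 4: 4--2=6, 4-3=1, 4-4=0
Collecting distinct values (and noting 0 appears from a-a):
A - A = {-6, -5, -1, 0, 1, 5, 6}
|A - A| = 7

A - A = {-6, -5, -1, 0, 1, 5, 6}


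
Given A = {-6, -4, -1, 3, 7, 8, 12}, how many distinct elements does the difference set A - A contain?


A - A = {a - a' : a, a' ∈ A}; |A| = 7.
Bounds: 2|A|-1 ≤ |A - A| ≤ |A|² - |A| + 1, i.e. 13 ≤ |A - A| ≤ 43.
Note: 0 ∈ A - A always (from a - a). The set is symmetric: if d ∈ A - A then -d ∈ A - A.
Enumerate nonzero differences d = a - a' with a > a' (then include -d):
Positive differences: {1, 2, 3, 4, 5, 7, 8, 9, 11, 12, 13, 14, 16, 18}
Full difference set: {0} ∪ (positive diffs) ∪ (negative diffs).
|A - A| = 1 + 2·14 = 29 (matches direct enumeration: 29).

|A - A| = 29


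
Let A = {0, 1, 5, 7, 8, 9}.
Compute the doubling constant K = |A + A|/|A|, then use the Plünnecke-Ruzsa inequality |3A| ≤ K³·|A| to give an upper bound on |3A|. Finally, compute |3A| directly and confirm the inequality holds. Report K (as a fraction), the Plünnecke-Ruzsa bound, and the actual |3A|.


|A| = 6.
Step 1: Compute A + A by enumerating all 36 pairs.
A + A = {0, 1, 2, 5, 6, 7, 8, 9, 10, 12, 13, 14, 15, 16, 17, 18}, so |A + A| = 16.
Step 2: Doubling constant K = |A + A|/|A| = 16/6 = 16/6 ≈ 2.6667.
Step 3: Plünnecke-Ruzsa gives |3A| ≤ K³·|A| = (2.6667)³ · 6 ≈ 113.7778.
Step 4: Compute 3A = A + A + A directly by enumerating all triples (a,b,c) ∈ A³; |3A| = 27.
Step 5: Check 27 ≤ 113.7778? Yes ✓.

K = 16/6, Plünnecke-Ruzsa bound K³|A| ≈ 113.7778, |3A| = 27, inequality holds.


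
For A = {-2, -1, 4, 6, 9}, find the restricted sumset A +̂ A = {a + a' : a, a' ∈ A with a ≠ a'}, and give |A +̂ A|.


Restricted sumset: A +̂ A = {a + a' : a ∈ A, a' ∈ A, a ≠ a'}.
Equivalently, take A + A and drop any sum 2a that is achievable ONLY as a + a for a ∈ A (i.e. sums representable only with equal summands).
Enumerate pairs (a, a') with a < a' (symmetric, so each unordered pair gives one sum; this covers all a ≠ a'):
  -2 + -1 = -3
  -2 + 4 = 2
  -2 + 6 = 4
  -2 + 9 = 7
  -1 + 4 = 3
  -1 + 6 = 5
  -1 + 9 = 8
  4 + 6 = 10
  4 + 9 = 13
  6 + 9 = 15
Collected distinct sums: {-3, 2, 3, 4, 5, 7, 8, 10, 13, 15}
|A +̂ A| = 10
(Reference bound: |A +̂ A| ≥ 2|A| - 3 for |A| ≥ 2, with |A| = 5 giving ≥ 7.)

|A +̂ A| = 10


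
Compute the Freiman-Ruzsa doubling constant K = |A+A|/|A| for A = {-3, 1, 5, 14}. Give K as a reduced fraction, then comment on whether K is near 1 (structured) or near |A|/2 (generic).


|A| = 4.
Compute A + A by enumerating all 16 pairs.
A + A = {-6, -2, 2, 6, 10, 11, 15, 19, 28}, so |A + A| = 9.
K = |A + A| / |A| = 9/4 (already in lowest terms) ≈ 2.2500.
Reference: AP of size 4 gives K = 7/4 ≈ 1.7500; a fully generic set of size 4 gives K ≈ 2.5000.

|A| = 4, |A + A| = 9, K = 9/4.


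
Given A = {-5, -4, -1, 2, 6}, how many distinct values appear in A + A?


A + A = {a + a' : a, a' ∈ A}; |A| = 5.
General bounds: 2|A| - 1 ≤ |A + A| ≤ |A|(|A|+1)/2, i.e. 9 ≤ |A + A| ≤ 15.
Lower bound 2|A|-1 is attained iff A is an arithmetic progression.
Enumerate sums a + a' for a ≤ a' (symmetric, so this suffices):
a = -5: -5+-5=-10, -5+-4=-9, -5+-1=-6, -5+2=-3, -5+6=1
a = -4: -4+-4=-8, -4+-1=-5, -4+2=-2, -4+6=2
a = -1: -1+-1=-2, -1+2=1, -1+6=5
a = 2: 2+2=4, 2+6=8
a = 6: 6+6=12
Distinct sums: {-10, -9, -8, -6, -5, -3, -2, 1, 2, 4, 5, 8, 12}
|A + A| = 13

|A + A| = 13


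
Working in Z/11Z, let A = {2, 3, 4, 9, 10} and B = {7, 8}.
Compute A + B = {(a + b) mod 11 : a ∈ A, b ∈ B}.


Work in Z/11Z: reduce every sum a + b modulo 11.
Enumerate all 10 pairs:
a = 2: 2+7=9, 2+8=10
a = 3: 3+7=10, 3+8=0
a = 4: 4+7=0, 4+8=1
a = 9: 9+7=5, 9+8=6
a = 10: 10+7=6, 10+8=7
Distinct residues collected: {0, 1, 5, 6, 7, 9, 10}
|A + B| = 7 (out of 11 total residues).

A + B = {0, 1, 5, 6, 7, 9, 10}


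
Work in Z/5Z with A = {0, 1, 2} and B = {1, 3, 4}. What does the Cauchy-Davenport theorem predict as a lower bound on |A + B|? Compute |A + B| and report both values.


Cauchy-Davenport: |A + B| ≥ min(p, |A| + |B| - 1) for A, B nonempty in Z/pZ.
|A| = 3, |B| = 3, p = 5.
CD lower bound = min(5, 3 + 3 - 1) = min(5, 5) = 5.
Compute A + B mod 5 directly:
a = 0: 0+1=1, 0+3=3, 0+4=4
a = 1: 1+1=2, 1+3=4, 1+4=0
a = 2: 2+1=3, 2+3=0, 2+4=1
A + B = {0, 1, 2, 3, 4}, so |A + B| = 5.
Verify: 5 ≥ 5? Yes ✓.

CD lower bound = 5, actual |A + B| = 5.


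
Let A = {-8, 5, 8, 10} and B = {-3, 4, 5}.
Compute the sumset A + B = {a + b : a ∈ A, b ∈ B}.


A + B = {a + b : a ∈ A, b ∈ B}.
Enumerate all |A|·|B| = 4·3 = 12 pairs (a, b) and collect distinct sums.
a = -8: -8+-3=-11, -8+4=-4, -8+5=-3
a = 5: 5+-3=2, 5+4=9, 5+5=10
a = 8: 8+-3=5, 8+4=12, 8+5=13
a = 10: 10+-3=7, 10+4=14, 10+5=15
Collecting distinct sums: A + B = {-11, -4, -3, 2, 5, 7, 9, 10, 12, 13, 14, 15}
|A + B| = 12

A + B = {-11, -4, -3, 2, 5, 7, 9, 10, 12, 13, 14, 15}


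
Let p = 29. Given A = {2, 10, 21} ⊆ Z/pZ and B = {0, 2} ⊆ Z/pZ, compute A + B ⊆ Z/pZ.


Work in Z/29Z: reduce every sum a + b modulo 29.
Enumerate all 6 pairs:
a = 2: 2+0=2, 2+2=4
a = 10: 10+0=10, 10+2=12
a = 21: 21+0=21, 21+2=23
Distinct residues collected: {2, 4, 10, 12, 21, 23}
|A + B| = 6 (out of 29 total residues).

A + B = {2, 4, 10, 12, 21, 23}


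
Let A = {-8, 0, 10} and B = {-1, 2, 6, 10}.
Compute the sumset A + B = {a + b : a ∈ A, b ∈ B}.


A + B = {a + b : a ∈ A, b ∈ B}.
Enumerate all |A|·|B| = 3·4 = 12 pairs (a, b) and collect distinct sums.
a = -8: -8+-1=-9, -8+2=-6, -8+6=-2, -8+10=2
a = 0: 0+-1=-1, 0+2=2, 0+6=6, 0+10=10
a = 10: 10+-1=9, 10+2=12, 10+6=16, 10+10=20
Collecting distinct sums: A + B = {-9, -6, -2, -1, 2, 6, 9, 10, 12, 16, 20}
|A + B| = 11

A + B = {-9, -6, -2, -1, 2, 6, 9, 10, 12, 16, 20}


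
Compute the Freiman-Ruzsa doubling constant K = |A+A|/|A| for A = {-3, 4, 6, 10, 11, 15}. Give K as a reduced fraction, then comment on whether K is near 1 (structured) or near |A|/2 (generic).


|A| = 6.
Compute A + A by enumerating all 36 pairs.
A + A = {-6, 1, 3, 7, 8, 10, 12, 14, 15, 16, 17, 19, 20, 21, 22, 25, 26, 30}, so |A + A| = 18.
K = |A + A| / |A| = 18/6 = 3/1 ≈ 3.0000.
Reference: AP of size 6 gives K = 11/6 ≈ 1.8333; a fully generic set of size 6 gives K ≈ 3.5000.

|A| = 6, |A + A| = 18, K = 18/6 = 3/1.


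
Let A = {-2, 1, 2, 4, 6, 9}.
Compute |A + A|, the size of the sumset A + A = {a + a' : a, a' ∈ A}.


A + A = {a + a' : a, a' ∈ A}; |A| = 6.
General bounds: 2|A| - 1 ≤ |A + A| ≤ |A|(|A|+1)/2, i.e. 11 ≤ |A + A| ≤ 21.
Lower bound 2|A|-1 is attained iff A is an arithmetic progression.
Enumerate sums a + a' for a ≤ a' (symmetric, so this suffices):
a = -2: -2+-2=-4, -2+1=-1, -2+2=0, -2+4=2, -2+6=4, -2+9=7
a = 1: 1+1=2, 1+2=3, 1+4=5, 1+6=7, 1+9=10
a = 2: 2+2=4, 2+4=6, 2+6=8, 2+9=11
a = 4: 4+4=8, 4+6=10, 4+9=13
a = 6: 6+6=12, 6+9=15
a = 9: 9+9=18
Distinct sums: {-4, -1, 0, 2, 3, 4, 5, 6, 7, 8, 10, 11, 12, 13, 15, 18}
|A + A| = 16

|A + A| = 16


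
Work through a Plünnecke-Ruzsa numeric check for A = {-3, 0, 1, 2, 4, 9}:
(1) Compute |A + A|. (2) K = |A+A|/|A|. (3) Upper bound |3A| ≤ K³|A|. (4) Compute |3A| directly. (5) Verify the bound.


|A| = 6.
Step 1: Compute A + A by enumerating all 36 pairs.
A + A = {-6, -3, -2, -1, 0, 1, 2, 3, 4, 5, 6, 8, 9, 10, 11, 13, 18}, so |A + A| = 17.
Step 2: Doubling constant K = |A + A|/|A| = 17/6 = 17/6 ≈ 2.8333.
Step 3: Plünnecke-Ruzsa gives |3A| ≤ K³·|A| = (2.8333)³ · 6 ≈ 136.4722.
Step 4: Compute 3A = A + A + A directly by enumerating all triples (a,b,c) ∈ A³; |3A| = 29.
Step 5: Check 29 ≤ 136.4722? Yes ✓.

K = 17/6, Plünnecke-Ruzsa bound K³|A| ≈ 136.4722, |3A| = 29, inequality holds.


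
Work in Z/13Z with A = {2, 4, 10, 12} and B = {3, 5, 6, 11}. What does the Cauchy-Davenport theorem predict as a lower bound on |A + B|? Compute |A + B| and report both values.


Cauchy-Davenport: |A + B| ≥ min(p, |A| + |B| - 1) for A, B nonempty in Z/pZ.
|A| = 4, |B| = 4, p = 13.
CD lower bound = min(13, 4 + 4 - 1) = min(13, 7) = 7.
Compute A + B mod 13 directly:
a = 2: 2+3=5, 2+5=7, 2+6=8, 2+11=0
a = 4: 4+3=7, 4+5=9, 4+6=10, 4+11=2
a = 10: 10+3=0, 10+5=2, 10+6=3, 10+11=8
a = 12: 12+3=2, 12+5=4, 12+6=5, 12+11=10
A + B = {0, 2, 3, 4, 5, 7, 8, 9, 10}, so |A + B| = 9.
Verify: 9 ≥ 7? Yes ✓.

CD lower bound = 7, actual |A + B| = 9.


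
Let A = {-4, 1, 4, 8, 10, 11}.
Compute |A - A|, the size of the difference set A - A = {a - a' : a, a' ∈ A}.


A - A = {a - a' : a, a' ∈ A}; |A| = 6.
Bounds: 2|A|-1 ≤ |A - A| ≤ |A|² - |A| + 1, i.e. 11 ≤ |A - A| ≤ 31.
Note: 0 ∈ A - A always (from a - a). The set is symmetric: if d ∈ A - A then -d ∈ A - A.
Enumerate nonzero differences d = a - a' with a > a' (then include -d):
Positive differences: {1, 2, 3, 4, 5, 6, 7, 8, 9, 10, 12, 14, 15}
Full difference set: {0} ∪ (positive diffs) ∪ (negative diffs).
|A - A| = 1 + 2·13 = 27 (matches direct enumeration: 27).

|A - A| = 27


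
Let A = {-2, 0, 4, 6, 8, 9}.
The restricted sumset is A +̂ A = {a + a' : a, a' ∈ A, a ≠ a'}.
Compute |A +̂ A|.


Restricted sumset: A +̂ A = {a + a' : a ∈ A, a' ∈ A, a ≠ a'}.
Equivalently, take A + A and drop any sum 2a that is achievable ONLY as a + a for a ∈ A (i.e. sums representable only with equal summands).
Enumerate pairs (a, a') with a < a' (symmetric, so each unordered pair gives one sum; this covers all a ≠ a'):
  -2 + 0 = -2
  -2 + 4 = 2
  -2 + 6 = 4
  -2 + 8 = 6
  -2 + 9 = 7
  0 + 4 = 4
  0 + 6 = 6
  0 + 8 = 8
  0 + 9 = 9
  4 + 6 = 10
  4 + 8 = 12
  4 + 9 = 13
  6 + 8 = 14
  6 + 9 = 15
  8 + 9 = 17
Collected distinct sums: {-2, 2, 4, 6, 7, 8, 9, 10, 12, 13, 14, 15, 17}
|A +̂ A| = 13
(Reference bound: |A +̂ A| ≥ 2|A| - 3 for |A| ≥ 2, with |A| = 6 giving ≥ 9.)

|A +̂ A| = 13


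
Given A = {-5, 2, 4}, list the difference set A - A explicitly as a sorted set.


A - A = {a - a' : a, a' ∈ A}.
Compute a - a' for each ordered pair (a, a'):
a = -5: -5--5=0, -5-2=-7, -5-4=-9
a = 2: 2--5=7, 2-2=0, 2-4=-2
a = 4: 4--5=9, 4-2=2, 4-4=0
Collecting distinct values (and noting 0 appears from a-a):
A - A = {-9, -7, -2, 0, 2, 7, 9}
|A - A| = 7

A - A = {-9, -7, -2, 0, 2, 7, 9}


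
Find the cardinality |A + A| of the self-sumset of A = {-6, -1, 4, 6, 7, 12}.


A + A = {a + a' : a, a' ∈ A}; |A| = 6.
General bounds: 2|A| - 1 ≤ |A + A| ≤ |A|(|A|+1)/2, i.e. 11 ≤ |A + A| ≤ 21.
Lower bound 2|A|-1 is attained iff A is an arithmetic progression.
Enumerate sums a + a' for a ≤ a' (symmetric, so this suffices):
a = -6: -6+-6=-12, -6+-1=-7, -6+4=-2, -6+6=0, -6+7=1, -6+12=6
a = -1: -1+-1=-2, -1+4=3, -1+6=5, -1+7=6, -1+12=11
a = 4: 4+4=8, 4+6=10, 4+7=11, 4+12=16
a = 6: 6+6=12, 6+7=13, 6+12=18
a = 7: 7+7=14, 7+12=19
a = 12: 12+12=24
Distinct sums: {-12, -7, -2, 0, 1, 3, 5, 6, 8, 10, 11, 12, 13, 14, 16, 18, 19, 24}
|A + A| = 18

|A + A| = 18


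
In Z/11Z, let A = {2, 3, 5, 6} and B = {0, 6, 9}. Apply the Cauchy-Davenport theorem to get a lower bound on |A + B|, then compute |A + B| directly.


Cauchy-Davenport: |A + B| ≥ min(p, |A| + |B| - 1) for A, B nonempty in Z/pZ.
|A| = 4, |B| = 3, p = 11.
CD lower bound = min(11, 4 + 3 - 1) = min(11, 6) = 6.
Compute A + B mod 11 directly:
a = 2: 2+0=2, 2+6=8, 2+9=0
a = 3: 3+0=3, 3+6=9, 3+9=1
a = 5: 5+0=5, 5+6=0, 5+9=3
a = 6: 6+0=6, 6+6=1, 6+9=4
A + B = {0, 1, 2, 3, 4, 5, 6, 8, 9}, so |A + B| = 9.
Verify: 9 ≥ 6? Yes ✓.

CD lower bound = 6, actual |A + B| = 9.


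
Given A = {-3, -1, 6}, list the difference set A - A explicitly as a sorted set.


A - A = {a - a' : a, a' ∈ A}.
Compute a - a' for each ordered pair (a, a'):
a = -3: -3--3=0, -3--1=-2, -3-6=-9
a = -1: -1--3=2, -1--1=0, -1-6=-7
a = 6: 6--3=9, 6--1=7, 6-6=0
Collecting distinct values (and noting 0 appears from a-a):
A - A = {-9, -7, -2, 0, 2, 7, 9}
|A - A| = 7

A - A = {-9, -7, -2, 0, 2, 7, 9}


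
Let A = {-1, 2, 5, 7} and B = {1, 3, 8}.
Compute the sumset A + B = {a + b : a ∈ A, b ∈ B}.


A + B = {a + b : a ∈ A, b ∈ B}.
Enumerate all |A|·|B| = 4·3 = 12 pairs (a, b) and collect distinct sums.
a = -1: -1+1=0, -1+3=2, -1+8=7
a = 2: 2+1=3, 2+3=5, 2+8=10
a = 5: 5+1=6, 5+3=8, 5+8=13
a = 7: 7+1=8, 7+3=10, 7+8=15
Collecting distinct sums: A + B = {0, 2, 3, 5, 6, 7, 8, 10, 13, 15}
|A + B| = 10

A + B = {0, 2, 3, 5, 6, 7, 8, 10, 13, 15}


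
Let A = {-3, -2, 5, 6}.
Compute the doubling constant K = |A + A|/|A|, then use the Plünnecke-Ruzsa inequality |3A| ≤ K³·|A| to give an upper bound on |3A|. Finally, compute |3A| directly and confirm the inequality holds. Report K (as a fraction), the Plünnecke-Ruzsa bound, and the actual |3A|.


|A| = 4.
Step 1: Compute A + A by enumerating all 16 pairs.
A + A = {-6, -5, -4, 2, 3, 4, 10, 11, 12}, so |A + A| = 9.
Step 2: Doubling constant K = |A + A|/|A| = 9/4 = 9/4 ≈ 2.2500.
Step 3: Plünnecke-Ruzsa gives |3A| ≤ K³·|A| = (2.2500)³ · 4 ≈ 45.5625.
Step 4: Compute 3A = A + A + A directly by enumerating all triples (a,b,c) ∈ A³; |3A| = 16.
Step 5: Check 16 ≤ 45.5625? Yes ✓.

K = 9/4, Plünnecke-Ruzsa bound K³|A| ≈ 45.5625, |3A| = 16, inequality holds.


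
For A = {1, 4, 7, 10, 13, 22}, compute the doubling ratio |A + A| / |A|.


|A| = 6.
Compute A + A by enumerating all 36 pairs.
A + A = {2, 5, 8, 11, 14, 17, 20, 23, 26, 29, 32, 35, 44}, so |A + A| = 13.
K = |A + A| / |A| = 13/6 (already in lowest terms) ≈ 2.1667.
Reference: AP of size 6 gives K = 11/6 ≈ 1.8333; a fully generic set of size 6 gives K ≈ 3.5000.

|A| = 6, |A + A| = 13, K = 13/6.
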